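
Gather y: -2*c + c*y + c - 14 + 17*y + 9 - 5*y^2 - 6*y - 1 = -c - 5*y^2 + y*(c + 11) - 6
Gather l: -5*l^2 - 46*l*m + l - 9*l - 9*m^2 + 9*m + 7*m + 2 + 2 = -5*l^2 + l*(-46*m - 8) - 9*m^2 + 16*m + 4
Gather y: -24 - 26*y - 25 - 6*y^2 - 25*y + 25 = -6*y^2 - 51*y - 24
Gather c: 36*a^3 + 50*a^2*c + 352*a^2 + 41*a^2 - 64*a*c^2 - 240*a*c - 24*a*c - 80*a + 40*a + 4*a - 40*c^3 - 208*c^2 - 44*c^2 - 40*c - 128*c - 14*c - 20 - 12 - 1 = 36*a^3 + 393*a^2 - 36*a - 40*c^3 + c^2*(-64*a - 252) + c*(50*a^2 - 264*a - 182) - 33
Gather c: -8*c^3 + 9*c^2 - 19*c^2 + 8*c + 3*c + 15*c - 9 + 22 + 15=-8*c^3 - 10*c^2 + 26*c + 28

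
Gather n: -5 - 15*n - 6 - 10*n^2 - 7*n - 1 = -10*n^2 - 22*n - 12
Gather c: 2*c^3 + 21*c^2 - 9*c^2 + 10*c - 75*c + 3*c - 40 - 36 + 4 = 2*c^3 + 12*c^2 - 62*c - 72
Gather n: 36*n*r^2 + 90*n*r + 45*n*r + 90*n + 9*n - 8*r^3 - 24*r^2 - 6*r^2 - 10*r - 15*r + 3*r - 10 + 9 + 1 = n*(36*r^2 + 135*r + 99) - 8*r^3 - 30*r^2 - 22*r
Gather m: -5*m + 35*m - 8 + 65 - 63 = 30*m - 6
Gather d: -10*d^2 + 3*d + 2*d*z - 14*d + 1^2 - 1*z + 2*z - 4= -10*d^2 + d*(2*z - 11) + z - 3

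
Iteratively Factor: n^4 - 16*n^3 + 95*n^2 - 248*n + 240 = (n - 3)*(n^3 - 13*n^2 + 56*n - 80) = (n - 4)*(n - 3)*(n^2 - 9*n + 20) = (n - 4)^2*(n - 3)*(n - 5)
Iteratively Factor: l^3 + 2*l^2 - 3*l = (l)*(l^2 + 2*l - 3) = l*(l + 3)*(l - 1)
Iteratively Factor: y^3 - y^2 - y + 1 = (y - 1)*(y^2 - 1) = (y - 1)^2*(y + 1)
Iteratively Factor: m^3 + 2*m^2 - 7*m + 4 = (m + 4)*(m^2 - 2*m + 1) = (m - 1)*(m + 4)*(m - 1)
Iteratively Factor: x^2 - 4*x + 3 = (x - 3)*(x - 1)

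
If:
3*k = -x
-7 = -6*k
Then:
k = 7/6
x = -7/2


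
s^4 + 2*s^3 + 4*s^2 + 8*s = s*(s + 2)*(s - 2*I)*(s + 2*I)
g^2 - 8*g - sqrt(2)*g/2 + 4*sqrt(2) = (g - 8)*(g - sqrt(2)/2)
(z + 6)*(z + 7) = z^2 + 13*z + 42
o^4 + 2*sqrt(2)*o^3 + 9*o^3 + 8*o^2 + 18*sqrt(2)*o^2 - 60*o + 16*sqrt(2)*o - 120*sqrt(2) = (o - 2)*(o + 5)*(o + 6)*(o + 2*sqrt(2))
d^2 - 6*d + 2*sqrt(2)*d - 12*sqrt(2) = (d - 6)*(d + 2*sqrt(2))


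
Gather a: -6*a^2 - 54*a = -6*a^2 - 54*a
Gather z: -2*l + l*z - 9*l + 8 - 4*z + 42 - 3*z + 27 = -11*l + z*(l - 7) + 77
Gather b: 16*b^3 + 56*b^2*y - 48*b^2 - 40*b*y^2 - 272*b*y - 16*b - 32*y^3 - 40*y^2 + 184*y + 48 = 16*b^3 + b^2*(56*y - 48) + b*(-40*y^2 - 272*y - 16) - 32*y^3 - 40*y^2 + 184*y + 48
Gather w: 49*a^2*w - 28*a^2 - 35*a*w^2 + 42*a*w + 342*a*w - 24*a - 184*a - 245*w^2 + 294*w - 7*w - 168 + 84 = -28*a^2 - 208*a + w^2*(-35*a - 245) + w*(49*a^2 + 384*a + 287) - 84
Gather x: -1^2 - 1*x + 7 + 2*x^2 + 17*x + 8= 2*x^2 + 16*x + 14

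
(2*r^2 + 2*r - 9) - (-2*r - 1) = 2*r^2 + 4*r - 8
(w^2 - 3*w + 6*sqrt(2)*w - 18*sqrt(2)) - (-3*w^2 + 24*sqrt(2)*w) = 4*w^2 - 18*sqrt(2)*w - 3*w - 18*sqrt(2)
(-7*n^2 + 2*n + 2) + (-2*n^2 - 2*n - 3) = -9*n^2 - 1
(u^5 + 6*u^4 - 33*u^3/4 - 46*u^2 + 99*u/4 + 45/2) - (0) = u^5 + 6*u^4 - 33*u^3/4 - 46*u^2 + 99*u/4 + 45/2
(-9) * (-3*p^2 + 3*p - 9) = 27*p^2 - 27*p + 81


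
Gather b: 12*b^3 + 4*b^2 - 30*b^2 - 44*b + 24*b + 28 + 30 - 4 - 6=12*b^3 - 26*b^2 - 20*b + 48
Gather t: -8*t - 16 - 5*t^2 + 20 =-5*t^2 - 8*t + 4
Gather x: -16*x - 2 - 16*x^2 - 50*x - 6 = -16*x^2 - 66*x - 8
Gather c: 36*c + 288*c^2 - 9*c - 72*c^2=216*c^2 + 27*c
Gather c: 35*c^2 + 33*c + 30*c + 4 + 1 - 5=35*c^2 + 63*c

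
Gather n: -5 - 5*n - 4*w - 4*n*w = n*(-4*w - 5) - 4*w - 5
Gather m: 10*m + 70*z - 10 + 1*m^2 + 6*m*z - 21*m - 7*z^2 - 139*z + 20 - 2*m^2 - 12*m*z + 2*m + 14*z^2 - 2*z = -m^2 + m*(-6*z - 9) + 7*z^2 - 71*z + 10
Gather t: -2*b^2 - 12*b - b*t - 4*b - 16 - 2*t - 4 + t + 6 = -2*b^2 - 16*b + t*(-b - 1) - 14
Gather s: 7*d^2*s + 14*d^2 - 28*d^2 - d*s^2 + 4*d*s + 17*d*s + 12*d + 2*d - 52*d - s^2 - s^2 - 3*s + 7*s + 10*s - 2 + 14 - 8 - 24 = -14*d^2 - 38*d + s^2*(-d - 2) + s*(7*d^2 + 21*d + 14) - 20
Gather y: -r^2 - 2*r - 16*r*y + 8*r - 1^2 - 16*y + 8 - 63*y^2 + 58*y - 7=-r^2 + 6*r - 63*y^2 + y*(42 - 16*r)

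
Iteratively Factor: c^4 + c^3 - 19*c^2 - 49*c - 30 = (c + 1)*(c^3 - 19*c - 30) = (c - 5)*(c + 1)*(c^2 + 5*c + 6) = (c - 5)*(c + 1)*(c + 2)*(c + 3)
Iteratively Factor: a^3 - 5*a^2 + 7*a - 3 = (a - 1)*(a^2 - 4*a + 3) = (a - 1)^2*(a - 3)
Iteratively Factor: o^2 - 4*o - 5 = (o + 1)*(o - 5)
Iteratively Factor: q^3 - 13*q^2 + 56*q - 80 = (q - 4)*(q^2 - 9*q + 20) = (q - 5)*(q - 4)*(q - 4)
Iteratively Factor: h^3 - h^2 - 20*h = (h - 5)*(h^2 + 4*h) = h*(h - 5)*(h + 4)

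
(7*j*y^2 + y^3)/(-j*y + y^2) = y*(7*j + y)/(-j + y)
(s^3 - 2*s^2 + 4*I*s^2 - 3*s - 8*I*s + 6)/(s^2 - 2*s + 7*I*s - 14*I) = (s^2 + 4*I*s - 3)/(s + 7*I)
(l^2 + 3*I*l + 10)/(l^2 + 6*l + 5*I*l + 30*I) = (l - 2*I)/(l + 6)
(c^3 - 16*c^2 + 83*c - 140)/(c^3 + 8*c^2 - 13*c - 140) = (c^2 - 12*c + 35)/(c^2 + 12*c + 35)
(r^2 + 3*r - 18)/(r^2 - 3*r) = (r + 6)/r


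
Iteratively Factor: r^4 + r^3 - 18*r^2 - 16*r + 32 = (r - 1)*(r^3 + 2*r^2 - 16*r - 32) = (r - 1)*(r + 2)*(r^2 - 16) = (r - 1)*(r + 2)*(r + 4)*(r - 4)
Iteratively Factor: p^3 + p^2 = (p)*(p^2 + p) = p*(p + 1)*(p)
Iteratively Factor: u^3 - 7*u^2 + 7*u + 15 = (u + 1)*(u^2 - 8*u + 15) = (u - 5)*(u + 1)*(u - 3)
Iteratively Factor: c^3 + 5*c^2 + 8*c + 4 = (c + 2)*(c^2 + 3*c + 2) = (c + 1)*(c + 2)*(c + 2)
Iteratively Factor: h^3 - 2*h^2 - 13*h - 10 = (h + 2)*(h^2 - 4*h - 5) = (h - 5)*(h + 2)*(h + 1)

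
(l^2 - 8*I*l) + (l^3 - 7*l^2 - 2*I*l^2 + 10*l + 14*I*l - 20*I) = l^3 - 6*l^2 - 2*I*l^2 + 10*l + 6*I*l - 20*I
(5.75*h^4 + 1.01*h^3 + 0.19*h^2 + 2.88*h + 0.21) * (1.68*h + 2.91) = 9.66*h^5 + 18.4293*h^4 + 3.2583*h^3 + 5.3913*h^2 + 8.7336*h + 0.6111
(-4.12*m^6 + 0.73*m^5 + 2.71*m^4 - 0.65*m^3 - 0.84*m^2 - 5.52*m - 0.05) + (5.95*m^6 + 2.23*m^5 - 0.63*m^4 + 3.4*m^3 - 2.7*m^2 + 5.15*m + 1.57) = 1.83*m^6 + 2.96*m^5 + 2.08*m^4 + 2.75*m^3 - 3.54*m^2 - 0.369999999999999*m + 1.52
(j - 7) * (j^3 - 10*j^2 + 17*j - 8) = j^4 - 17*j^3 + 87*j^2 - 127*j + 56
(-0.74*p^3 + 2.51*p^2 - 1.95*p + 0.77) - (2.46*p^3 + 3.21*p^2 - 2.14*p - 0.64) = -3.2*p^3 - 0.7*p^2 + 0.19*p + 1.41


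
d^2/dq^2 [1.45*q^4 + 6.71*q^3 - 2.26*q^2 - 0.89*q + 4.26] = 17.4*q^2 + 40.26*q - 4.52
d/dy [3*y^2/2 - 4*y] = 3*y - 4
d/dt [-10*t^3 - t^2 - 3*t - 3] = -30*t^2 - 2*t - 3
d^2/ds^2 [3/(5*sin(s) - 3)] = 15*(-5*sin(s)^2 - 3*sin(s) + 10)/(5*sin(s) - 3)^3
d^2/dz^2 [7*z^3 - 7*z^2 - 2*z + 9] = 42*z - 14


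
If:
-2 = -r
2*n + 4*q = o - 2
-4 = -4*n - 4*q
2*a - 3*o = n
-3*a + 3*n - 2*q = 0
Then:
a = 16/5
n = 58/25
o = 34/25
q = -33/25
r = 2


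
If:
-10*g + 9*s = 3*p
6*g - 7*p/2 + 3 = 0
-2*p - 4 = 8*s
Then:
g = -9/19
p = 6/133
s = -68/133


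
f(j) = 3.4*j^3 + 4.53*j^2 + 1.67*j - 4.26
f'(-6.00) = 314.51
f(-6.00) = -585.60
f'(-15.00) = 2160.77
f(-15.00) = -10485.06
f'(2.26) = 74.24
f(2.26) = 61.90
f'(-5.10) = 220.77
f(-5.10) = -345.97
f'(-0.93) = 2.07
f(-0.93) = -4.63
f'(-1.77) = 17.59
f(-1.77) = -11.88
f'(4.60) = 259.18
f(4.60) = 430.22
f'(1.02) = 21.52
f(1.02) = 5.76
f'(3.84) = 186.87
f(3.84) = 261.47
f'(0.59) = 10.57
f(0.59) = -1.00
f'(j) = 10.2*j^2 + 9.06*j + 1.67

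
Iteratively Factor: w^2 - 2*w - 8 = (w + 2)*(w - 4)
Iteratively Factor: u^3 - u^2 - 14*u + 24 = (u - 2)*(u^2 + u - 12) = (u - 3)*(u - 2)*(u + 4)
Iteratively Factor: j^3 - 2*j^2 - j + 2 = (j - 2)*(j^2 - 1) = (j - 2)*(j - 1)*(j + 1)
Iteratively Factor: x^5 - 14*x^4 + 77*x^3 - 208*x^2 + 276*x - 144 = (x - 3)*(x^4 - 11*x^3 + 44*x^2 - 76*x + 48) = (x - 4)*(x - 3)*(x^3 - 7*x^2 + 16*x - 12) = (x - 4)*(x - 3)*(x - 2)*(x^2 - 5*x + 6) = (x - 4)*(x - 3)^2*(x - 2)*(x - 2)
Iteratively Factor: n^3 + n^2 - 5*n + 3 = (n - 1)*(n^2 + 2*n - 3) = (n - 1)*(n + 3)*(n - 1)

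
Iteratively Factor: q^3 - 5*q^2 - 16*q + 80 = (q + 4)*(q^2 - 9*q + 20) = (q - 5)*(q + 4)*(q - 4)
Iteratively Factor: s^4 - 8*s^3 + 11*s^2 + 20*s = (s + 1)*(s^3 - 9*s^2 + 20*s) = (s - 5)*(s + 1)*(s^2 - 4*s) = s*(s - 5)*(s + 1)*(s - 4)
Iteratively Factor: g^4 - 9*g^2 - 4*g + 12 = (g - 1)*(g^3 + g^2 - 8*g - 12) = (g - 1)*(g + 2)*(g^2 - g - 6) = (g - 1)*(g + 2)^2*(g - 3)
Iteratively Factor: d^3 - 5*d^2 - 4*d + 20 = (d - 5)*(d^2 - 4) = (d - 5)*(d + 2)*(d - 2)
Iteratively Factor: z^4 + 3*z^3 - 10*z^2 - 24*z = (z + 4)*(z^3 - z^2 - 6*z) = (z - 3)*(z + 4)*(z^2 + 2*z) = (z - 3)*(z + 2)*(z + 4)*(z)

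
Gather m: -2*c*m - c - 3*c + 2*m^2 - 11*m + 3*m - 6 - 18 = -4*c + 2*m^2 + m*(-2*c - 8) - 24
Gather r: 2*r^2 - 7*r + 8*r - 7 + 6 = 2*r^2 + r - 1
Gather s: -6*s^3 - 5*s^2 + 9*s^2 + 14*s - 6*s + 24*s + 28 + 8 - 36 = -6*s^3 + 4*s^2 + 32*s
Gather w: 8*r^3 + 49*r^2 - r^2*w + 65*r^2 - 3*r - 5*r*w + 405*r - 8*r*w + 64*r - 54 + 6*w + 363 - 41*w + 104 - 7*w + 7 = 8*r^3 + 114*r^2 + 466*r + w*(-r^2 - 13*r - 42) + 420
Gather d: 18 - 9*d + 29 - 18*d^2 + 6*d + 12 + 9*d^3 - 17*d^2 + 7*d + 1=9*d^3 - 35*d^2 + 4*d + 60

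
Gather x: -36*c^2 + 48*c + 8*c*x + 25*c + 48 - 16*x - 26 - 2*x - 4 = -36*c^2 + 73*c + x*(8*c - 18) + 18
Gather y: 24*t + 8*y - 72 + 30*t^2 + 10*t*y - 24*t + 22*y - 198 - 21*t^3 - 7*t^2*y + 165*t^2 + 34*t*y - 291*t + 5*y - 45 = -21*t^3 + 195*t^2 - 291*t + y*(-7*t^2 + 44*t + 35) - 315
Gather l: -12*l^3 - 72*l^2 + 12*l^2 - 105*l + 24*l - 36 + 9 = -12*l^3 - 60*l^2 - 81*l - 27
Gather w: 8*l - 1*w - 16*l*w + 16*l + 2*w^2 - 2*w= 24*l + 2*w^2 + w*(-16*l - 3)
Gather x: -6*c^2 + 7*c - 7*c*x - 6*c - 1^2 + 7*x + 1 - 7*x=-6*c^2 - 7*c*x + c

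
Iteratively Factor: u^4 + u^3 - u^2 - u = (u + 1)*(u^3 - u) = u*(u + 1)*(u^2 - 1) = u*(u + 1)^2*(u - 1)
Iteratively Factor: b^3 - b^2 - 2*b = (b + 1)*(b^2 - 2*b) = b*(b + 1)*(b - 2)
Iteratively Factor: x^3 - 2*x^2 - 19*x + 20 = (x - 5)*(x^2 + 3*x - 4) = (x - 5)*(x + 4)*(x - 1)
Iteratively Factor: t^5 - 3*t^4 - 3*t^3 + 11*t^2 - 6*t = (t - 3)*(t^4 - 3*t^2 + 2*t) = (t - 3)*(t - 1)*(t^3 + t^2 - 2*t) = t*(t - 3)*(t - 1)*(t^2 + t - 2) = t*(t - 3)*(t - 1)*(t + 2)*(t - 1)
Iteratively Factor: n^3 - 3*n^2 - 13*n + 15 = (n - 1)*(n^2 - 2*n - 15) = (n - 1)*(n + 3)*(n - 5)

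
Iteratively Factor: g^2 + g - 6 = (g + 3)*(g - 2)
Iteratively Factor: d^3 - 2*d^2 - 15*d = (d + 3)*(d^2 - 5*d) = (d - 5)*(d + 3)*(d)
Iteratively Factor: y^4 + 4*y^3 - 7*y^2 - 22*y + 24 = (y - 2)*(y^3 + 6*y^2 + 5*y - 12) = (y - 2)*(y - 1)*(y^2 + 7*y + 12) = (y - 2)*(y - 1)*(y + 3)*(y + 4)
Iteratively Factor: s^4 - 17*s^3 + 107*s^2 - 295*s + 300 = (s - 5)*(s^3 - 12*s^2 + 47*s - 60) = (s - 5)*(s - 3)*(s^2 - 9*s + 20) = (s - 5)*(s - 4)*(s - 3)*(s - 5)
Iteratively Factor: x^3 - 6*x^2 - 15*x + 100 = (x + 4)*(x^2 - 10*x + 25) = (x - 5)*(x + 4)*(x - 5)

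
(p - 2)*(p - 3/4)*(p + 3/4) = p^3 - 2*p^2 - 9*p/16 + 9/8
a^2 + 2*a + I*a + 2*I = (a + 2)*(a + I)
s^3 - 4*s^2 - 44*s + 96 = (s - 8)*(s - 2)*(s + 6)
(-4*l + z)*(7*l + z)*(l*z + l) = -28*l^3*z - 28*l^3 + 3*l^2*z^2 + 3*l^2*z + l*z^3 + l*z^2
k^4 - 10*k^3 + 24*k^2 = k^2*(k - 6)*(k - 4)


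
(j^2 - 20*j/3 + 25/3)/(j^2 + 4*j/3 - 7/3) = (3*j^2 - 20*j + 25)/(3*j^2 + 4*j - 7)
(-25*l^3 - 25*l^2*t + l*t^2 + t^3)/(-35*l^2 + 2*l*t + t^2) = (5*l^2 + 6*l*t + t^2)/(7*l + t)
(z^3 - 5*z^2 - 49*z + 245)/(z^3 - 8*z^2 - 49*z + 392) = (z - 5)/(z - 8)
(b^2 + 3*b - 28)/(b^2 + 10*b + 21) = (b - 4)/(b + 3)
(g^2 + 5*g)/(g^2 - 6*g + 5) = g*(g + 5)/(g^2 - 6*g + 5)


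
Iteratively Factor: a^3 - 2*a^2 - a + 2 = (a + 1)*(a^2 - 3*a + 2) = (a - 1)*(a + 1)*(a - 2)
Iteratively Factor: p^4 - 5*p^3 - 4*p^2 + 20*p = (p - 5)*(p^3 - 4*p) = p*(p - 5)*(p^2 - 4) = p*(p - 5)*(p + 2)*(p - 2)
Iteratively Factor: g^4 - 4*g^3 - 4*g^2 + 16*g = (g + 2)*(g^3 - 6*g^2 + 8*g) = (g - 2)*(g + 2)*(g^2 - 4*g) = (g - 4)*(g - 2)*(g + 2)*(g)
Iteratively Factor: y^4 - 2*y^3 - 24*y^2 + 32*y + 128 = (y - 4)*(y^3 + 2*y^2 - 16*y - 32) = (y - 4)*(y + 2)*(y^2 - 16) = (y - 4)^2*(y + 2)*(y + 4)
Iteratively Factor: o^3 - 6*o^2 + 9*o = (o - 3)*(o^2 - 3*o) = o*(o - 3)*(o - 3)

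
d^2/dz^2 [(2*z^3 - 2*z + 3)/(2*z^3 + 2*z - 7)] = 8*(-12*z^5 + 60*z^4 + 4*z^3 - 54*z^2 + 105*z - 4)/(8*z^9 + 24*z^7 - 84*z^6 + 24*z^5 - 168*z^4 + 302*z^3 - 84*z^2 + 294*z - 343)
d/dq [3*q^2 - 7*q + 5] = 6*q - 7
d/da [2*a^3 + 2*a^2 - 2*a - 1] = 6*a^2 + 4*a - 2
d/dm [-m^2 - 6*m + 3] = -2*m - 6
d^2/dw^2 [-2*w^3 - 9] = -12*w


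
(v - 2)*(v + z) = v^2 + v*z - 2*v - 2*z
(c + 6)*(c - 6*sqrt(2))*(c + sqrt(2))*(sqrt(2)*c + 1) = sqrt(2)*c^4 - 9*c^3 + 6*sqrt(2)*c^3 - 54*c^2 - 17*sqrt(2)*c^2 - 102*sqrt(2)*c - 12*c - 72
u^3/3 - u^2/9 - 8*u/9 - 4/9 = (u/3 + 1/3)*(u - 2)*(u + 2/3)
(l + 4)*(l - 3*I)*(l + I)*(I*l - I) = I*l^4 + 2*l^3 + 3*I*l^3 + 6*l^2 - I*l^2 - 8*l + 9*I*l - 12*I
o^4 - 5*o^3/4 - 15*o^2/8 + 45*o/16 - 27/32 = (o - 3/2)*(o - 3/4)*(o - 1/2)*(o + 3/2)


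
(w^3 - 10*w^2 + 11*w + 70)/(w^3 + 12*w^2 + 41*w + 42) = (w^2 - 12*w + 35)/(w^2 + 10*w + 21)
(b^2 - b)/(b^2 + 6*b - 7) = b/(b + 7)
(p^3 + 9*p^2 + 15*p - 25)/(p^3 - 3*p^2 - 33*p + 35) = (p + 5)/(p - 7)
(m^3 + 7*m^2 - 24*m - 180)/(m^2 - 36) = (m^2 + m - 30)/(m - 6)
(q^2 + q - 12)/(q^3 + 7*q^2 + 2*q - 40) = (q - 3)/(q^2 + 3*q - 10)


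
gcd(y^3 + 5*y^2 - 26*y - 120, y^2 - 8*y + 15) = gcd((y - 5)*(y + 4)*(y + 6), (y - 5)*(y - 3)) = y - 5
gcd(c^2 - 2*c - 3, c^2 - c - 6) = c - 3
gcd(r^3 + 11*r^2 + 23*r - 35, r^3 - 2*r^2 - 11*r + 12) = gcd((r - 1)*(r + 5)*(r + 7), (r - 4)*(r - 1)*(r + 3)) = r - 1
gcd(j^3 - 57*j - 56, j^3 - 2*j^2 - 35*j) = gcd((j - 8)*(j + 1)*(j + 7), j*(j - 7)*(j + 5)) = 1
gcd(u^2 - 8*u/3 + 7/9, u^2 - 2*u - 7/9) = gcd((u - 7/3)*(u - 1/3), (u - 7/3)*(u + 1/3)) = u - 7/3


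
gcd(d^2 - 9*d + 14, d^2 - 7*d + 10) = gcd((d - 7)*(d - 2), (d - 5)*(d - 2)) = d - 2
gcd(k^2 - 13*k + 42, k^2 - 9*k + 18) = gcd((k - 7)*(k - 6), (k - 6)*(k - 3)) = k - 6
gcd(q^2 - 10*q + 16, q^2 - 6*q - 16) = q - 8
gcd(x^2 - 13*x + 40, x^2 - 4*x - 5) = x - 5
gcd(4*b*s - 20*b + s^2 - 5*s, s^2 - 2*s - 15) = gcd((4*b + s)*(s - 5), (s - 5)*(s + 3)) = s - 5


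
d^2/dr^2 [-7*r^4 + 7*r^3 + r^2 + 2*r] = -84*r^2 + 42*r + 2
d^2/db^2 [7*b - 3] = 0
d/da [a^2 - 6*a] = 2*a - 6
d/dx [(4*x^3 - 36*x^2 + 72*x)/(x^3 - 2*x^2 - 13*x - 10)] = 4*(7*x^4 - 62*x^3 + 123*x^2 + 180*x - 180)/(x^6 - 4*x^5 - 22*x^4 + 32*x^3 + 209*x^2 + 260*x + 100)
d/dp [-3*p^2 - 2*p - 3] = -6*p - 2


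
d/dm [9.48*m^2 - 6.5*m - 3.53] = 18.96*m - 6.5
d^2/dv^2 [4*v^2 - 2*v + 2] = 8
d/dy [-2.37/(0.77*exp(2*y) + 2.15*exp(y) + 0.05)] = (3.6498*exp(y) + 5.0955)*exp(y)/(0.77*exp(2*y) + 2.15*exp(y) + 0.05)^2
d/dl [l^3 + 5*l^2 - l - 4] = 3*l^2 + 10*l - 1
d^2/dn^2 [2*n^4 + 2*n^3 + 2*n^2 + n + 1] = 24*n^2 + 12*n + 4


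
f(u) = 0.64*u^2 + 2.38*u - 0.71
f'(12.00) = 17.74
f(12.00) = 120.01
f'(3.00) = 6.22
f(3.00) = 12.19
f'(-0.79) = 1.37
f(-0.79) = -2.19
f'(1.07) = 3.75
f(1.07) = 2.57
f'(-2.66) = -1.02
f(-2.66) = -2.51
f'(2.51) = 5.59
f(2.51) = 9.30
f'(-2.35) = -0.63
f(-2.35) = -2.77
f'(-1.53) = 0.42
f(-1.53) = -2.85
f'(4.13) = 7.67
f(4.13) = 20.04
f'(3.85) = 7.31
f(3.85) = 17.94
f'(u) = 1.28*u + 2.38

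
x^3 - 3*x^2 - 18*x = x*(x - 6)*(x + 3)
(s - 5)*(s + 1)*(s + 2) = s^3 - 2*s^2 - 13*s - 10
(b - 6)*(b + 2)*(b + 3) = b^3 - b^2 - 24*b - 36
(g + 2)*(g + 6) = g^2 + 8*g + 12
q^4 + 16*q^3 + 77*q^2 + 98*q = q*(q + 2)*(q + 7)^2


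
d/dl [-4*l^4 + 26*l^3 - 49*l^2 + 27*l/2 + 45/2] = -16*l^3 + 78*l^2 - 98*l + 27/2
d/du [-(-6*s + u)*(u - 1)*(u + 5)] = 12*s*u + 24*s - 3*u^2 - 8*u + 5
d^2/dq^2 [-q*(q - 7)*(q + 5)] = 4 - 6*q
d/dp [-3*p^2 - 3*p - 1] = -6*p - 3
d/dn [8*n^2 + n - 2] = 16*n + 1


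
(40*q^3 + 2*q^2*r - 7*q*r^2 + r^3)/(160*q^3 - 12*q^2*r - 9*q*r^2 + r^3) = (8*q^2 + 2*q*r - r^2)/(32*q^2 + 4*q*r - r^2)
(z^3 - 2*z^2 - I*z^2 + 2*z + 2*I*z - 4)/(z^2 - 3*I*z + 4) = (z^2 - 2*z*(1 + I) + 4*I)/(z - 4*I)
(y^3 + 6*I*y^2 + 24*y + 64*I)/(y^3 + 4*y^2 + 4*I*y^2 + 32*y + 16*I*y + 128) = (y + 2*I)/(y + 4)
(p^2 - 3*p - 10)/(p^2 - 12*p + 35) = (p + 2)/(p - 7)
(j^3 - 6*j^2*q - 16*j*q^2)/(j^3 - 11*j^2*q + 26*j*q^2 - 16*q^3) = j*(j + 2*q)/(j^2 - 3*j*q + 2*q^2)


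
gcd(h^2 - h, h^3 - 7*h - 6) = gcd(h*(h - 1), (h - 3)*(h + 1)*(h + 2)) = 1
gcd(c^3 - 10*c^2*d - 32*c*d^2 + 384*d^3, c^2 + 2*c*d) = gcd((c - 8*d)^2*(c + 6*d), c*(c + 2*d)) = 1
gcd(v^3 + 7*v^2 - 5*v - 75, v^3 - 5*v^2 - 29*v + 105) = v^2 + 2*v - 15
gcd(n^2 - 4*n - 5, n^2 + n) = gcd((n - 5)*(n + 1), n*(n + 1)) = n + 1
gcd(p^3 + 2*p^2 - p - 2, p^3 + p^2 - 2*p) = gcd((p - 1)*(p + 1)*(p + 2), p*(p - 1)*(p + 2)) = p^2 + p - 2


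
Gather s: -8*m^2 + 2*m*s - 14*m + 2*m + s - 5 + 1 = -8*m^2 - 12*m + s*(2*m + 1) - 4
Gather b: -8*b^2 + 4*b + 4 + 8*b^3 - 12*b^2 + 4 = 8*b^3 - 20*b^2 + 4*b + 8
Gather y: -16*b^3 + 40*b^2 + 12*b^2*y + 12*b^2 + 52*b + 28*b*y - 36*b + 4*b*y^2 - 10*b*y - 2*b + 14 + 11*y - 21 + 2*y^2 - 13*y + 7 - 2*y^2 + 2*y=-16*b^3 + 52*b^2 + 4*b*y^2 + 14*b + y*(12*b^2 + 18*b)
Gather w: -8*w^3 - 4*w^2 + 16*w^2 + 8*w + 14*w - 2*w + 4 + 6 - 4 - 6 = -8*w^3 + 12*w^2 + 20*w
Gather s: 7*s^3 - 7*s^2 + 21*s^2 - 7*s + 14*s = 7*s^3 + 14*s^2 + 7*s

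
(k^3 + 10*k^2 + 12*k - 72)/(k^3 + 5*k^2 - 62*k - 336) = (k^2 + 4*k - 12)/(k^2 - k - 56)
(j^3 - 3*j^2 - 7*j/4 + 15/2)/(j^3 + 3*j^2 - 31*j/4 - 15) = (j - 2)/(j + 4)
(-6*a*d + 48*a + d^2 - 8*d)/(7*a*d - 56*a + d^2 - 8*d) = (-6*a + d)/(7*a + d)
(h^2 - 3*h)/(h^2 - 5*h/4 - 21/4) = 4*h/(4*h + 7)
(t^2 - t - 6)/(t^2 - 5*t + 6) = (t + 2)/(t - 2)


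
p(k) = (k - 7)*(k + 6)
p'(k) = 2*k - 1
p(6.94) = -0.78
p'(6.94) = 12.88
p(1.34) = -41.54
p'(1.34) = 1.68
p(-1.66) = -37.58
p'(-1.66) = -4.32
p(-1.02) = -39.94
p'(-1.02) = -3.04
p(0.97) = -42.03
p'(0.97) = 0.94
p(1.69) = -40.83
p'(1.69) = 2.38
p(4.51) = -26.17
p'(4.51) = 8.02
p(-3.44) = -26.73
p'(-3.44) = -7.88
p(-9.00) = 48.00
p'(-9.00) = -19.00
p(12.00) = 90.00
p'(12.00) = 23.00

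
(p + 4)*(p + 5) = p^2 + 9*p + 20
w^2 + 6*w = w*(w + 6)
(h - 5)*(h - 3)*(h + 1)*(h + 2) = h^4 - 5*h^3 - 7*h^2 + 29*h + 30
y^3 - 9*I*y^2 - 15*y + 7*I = (y - 7*I)*(y - I)^2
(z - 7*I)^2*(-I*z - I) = -I*z^3 - 14*z^2 - I*z^2 - 14*z + 49*I*z + 49*I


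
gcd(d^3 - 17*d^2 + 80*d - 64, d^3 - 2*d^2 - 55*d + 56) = d^2 - 9*d + 8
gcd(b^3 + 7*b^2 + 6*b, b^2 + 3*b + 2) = b + 1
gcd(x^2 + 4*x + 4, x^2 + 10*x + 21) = 1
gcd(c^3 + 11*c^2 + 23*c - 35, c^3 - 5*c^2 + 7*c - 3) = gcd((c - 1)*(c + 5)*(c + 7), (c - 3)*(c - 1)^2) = c - 1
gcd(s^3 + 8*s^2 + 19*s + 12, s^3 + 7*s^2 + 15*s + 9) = s^2 + 4*s + 3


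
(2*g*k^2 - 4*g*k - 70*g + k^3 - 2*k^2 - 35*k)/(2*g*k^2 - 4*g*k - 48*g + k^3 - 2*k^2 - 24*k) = (k^2 - 2*k - 35)/(k^2 - 2*k - 24)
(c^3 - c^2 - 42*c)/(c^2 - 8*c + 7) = c*(c + 6)/(c - 1)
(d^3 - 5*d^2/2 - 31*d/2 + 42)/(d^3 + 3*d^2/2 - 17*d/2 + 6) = (2*d^2 - 13*d + 21)/(2*d^2 - 5*d + 3)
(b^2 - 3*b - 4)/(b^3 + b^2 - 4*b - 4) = (b - 4)/(b^2 - 4)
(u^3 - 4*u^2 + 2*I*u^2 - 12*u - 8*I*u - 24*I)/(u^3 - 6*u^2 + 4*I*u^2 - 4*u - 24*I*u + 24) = (u + 2)/(u + 2*I)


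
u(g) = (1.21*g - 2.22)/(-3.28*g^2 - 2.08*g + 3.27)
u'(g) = (1.21*g - 2.22)*(6.56*g + 2.08)/(-3.28*g^2 - 2.08*g + 3.27)^2 + 1.21/(-3.28*g^2 - 2.08*g + 3.27) = (3.9688*g^2 - 14.5632*g - 0.6609)/(10.7584*g^4 + 13.6448*g^3 - 17.1248*g^2 - 13.6032*g + 10.6929)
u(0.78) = 3.67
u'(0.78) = -79.34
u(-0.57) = -0.86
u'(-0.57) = 0.78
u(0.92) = 0.78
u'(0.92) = -5.31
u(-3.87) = 0.18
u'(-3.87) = 0.08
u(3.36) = -0.05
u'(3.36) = -0.00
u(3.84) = -0.05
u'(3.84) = 0.00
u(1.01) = 0.46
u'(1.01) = -2.39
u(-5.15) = 0.12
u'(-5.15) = 0.03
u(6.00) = -0.04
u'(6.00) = 0.00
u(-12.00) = 0.04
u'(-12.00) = 0.00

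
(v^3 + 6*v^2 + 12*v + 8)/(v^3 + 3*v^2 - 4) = (v + 2)/(v - 1)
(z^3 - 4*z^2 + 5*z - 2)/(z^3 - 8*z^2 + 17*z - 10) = (z - 1)/(z - 5)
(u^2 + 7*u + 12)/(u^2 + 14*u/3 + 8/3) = 3*(u + 3)/(3*u + 2)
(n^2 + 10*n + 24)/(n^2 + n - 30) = (n + 4)/(n - 5)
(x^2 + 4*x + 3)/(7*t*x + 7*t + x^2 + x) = (x + 3)/(7*t + x)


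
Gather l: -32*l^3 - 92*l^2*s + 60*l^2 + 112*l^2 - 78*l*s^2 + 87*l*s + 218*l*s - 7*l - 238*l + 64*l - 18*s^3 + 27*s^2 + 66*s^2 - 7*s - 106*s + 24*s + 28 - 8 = -32*l^3 + l^2*(172 - 92*s) + l*(-78*s^2 + 305*s - 181) - 18*s^3 + 93*s^2 - 89*s + 20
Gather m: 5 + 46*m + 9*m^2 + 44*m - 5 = 9*m^2 + 90*m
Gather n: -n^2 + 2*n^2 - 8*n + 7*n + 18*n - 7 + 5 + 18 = n^2 + 17*n + 16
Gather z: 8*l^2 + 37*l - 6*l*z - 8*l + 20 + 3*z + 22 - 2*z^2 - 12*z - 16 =8*l^2 + 29*l - 2*z^2 + z*(-6*l - 9) + 26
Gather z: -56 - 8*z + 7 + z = -7*z - 49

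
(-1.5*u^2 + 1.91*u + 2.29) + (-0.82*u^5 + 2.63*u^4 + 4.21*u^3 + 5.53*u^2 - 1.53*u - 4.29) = -0.82*u^5 + 2.63*u^4 + 4.21*u^3 + 4.03*u^2 + 0.38*u - 2.0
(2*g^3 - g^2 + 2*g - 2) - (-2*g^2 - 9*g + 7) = 2*g^3 + g^2 + 11*g - 9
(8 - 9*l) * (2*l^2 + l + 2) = -18*l^3 + 7*l^2 - 10*l + 16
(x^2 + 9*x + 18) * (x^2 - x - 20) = x^4 + 8*x^3 - 11*x^2 - 198*x - 360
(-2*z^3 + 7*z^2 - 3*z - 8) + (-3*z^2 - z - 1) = -2*z^3 + 4*z^2 - 4*z - 9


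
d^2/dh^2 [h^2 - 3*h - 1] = 2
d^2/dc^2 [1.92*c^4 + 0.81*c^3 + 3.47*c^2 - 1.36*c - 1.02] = 23.04*c^2 + 4.86*c + 6.94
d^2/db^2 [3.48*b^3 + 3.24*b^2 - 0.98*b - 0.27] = 20.88*b + 6.48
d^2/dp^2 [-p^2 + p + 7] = -2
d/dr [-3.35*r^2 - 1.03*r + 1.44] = -6.7*r - 1.03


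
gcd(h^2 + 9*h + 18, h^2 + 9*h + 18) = h^2 + 9*h + 18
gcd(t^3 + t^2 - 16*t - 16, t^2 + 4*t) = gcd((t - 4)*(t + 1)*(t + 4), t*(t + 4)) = t + 4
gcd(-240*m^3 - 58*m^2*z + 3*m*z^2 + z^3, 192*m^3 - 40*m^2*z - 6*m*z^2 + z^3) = -48*m^2 - 2*m*z + z^2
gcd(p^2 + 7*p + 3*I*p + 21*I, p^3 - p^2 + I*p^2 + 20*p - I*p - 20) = 1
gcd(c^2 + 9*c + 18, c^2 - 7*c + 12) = 1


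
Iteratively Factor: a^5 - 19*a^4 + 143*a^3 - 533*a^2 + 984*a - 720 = (a - 5)*(a^4 - 14*a^3 + 73*a^2 - 168*a + 144) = (a - 5)*(a - 3)*(a^3 - 11*a^2 + 40*a - 48) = (a - 5)*(a - 4)*(a - 3)*(a^2 - 7*a + 12) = (a - 5)*(a - 4)*(a - 3)^2*(a - 4)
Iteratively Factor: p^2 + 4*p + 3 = (p + 3)*(p + 1)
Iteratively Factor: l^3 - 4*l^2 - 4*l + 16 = (l - 4)*(l^2 - 4) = (l - 4)*(l - 2)*(l + 2)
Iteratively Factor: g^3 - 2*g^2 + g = (g - 1)*(g^2 - g) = (g - 1)^2*(g)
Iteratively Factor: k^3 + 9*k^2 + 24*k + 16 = (k + 1)*(k^2 + 8*k + 16) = (k + 1)*(k + 4)*(k + 4)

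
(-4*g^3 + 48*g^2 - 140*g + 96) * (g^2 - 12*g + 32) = -4*g^5 + 96*g^4 - 844*g^3 + 3312*g^2 - 5632*g + 3072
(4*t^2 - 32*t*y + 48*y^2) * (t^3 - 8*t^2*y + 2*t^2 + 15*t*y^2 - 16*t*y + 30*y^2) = 4*t^5 - 64*t^4*y + 8*t^4 + 364*t^3*y^2 - 128*t^3*y - 864*t^2*y^3 + 728*t^2*y^2 + 720*t*y^4 - 1728*t*y^3 + 1440*y^4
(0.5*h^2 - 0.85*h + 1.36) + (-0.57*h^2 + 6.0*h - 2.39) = -0.07*h^2 + 5.15*h - 1.03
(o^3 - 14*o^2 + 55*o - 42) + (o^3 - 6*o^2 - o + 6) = 2*o^3 - 20*o^2 + 54*o - 36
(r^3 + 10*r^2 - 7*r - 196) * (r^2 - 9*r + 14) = r^5 + r^4 - 83*r^3 + 7*r^2 + 1666*r - 2744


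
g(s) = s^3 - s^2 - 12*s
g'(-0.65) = -9.43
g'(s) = 3*s^2 - 2*s - 12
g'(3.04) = 9.64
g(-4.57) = -61.49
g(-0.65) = 7.10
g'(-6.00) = 108.00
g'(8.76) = 200.69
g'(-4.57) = 59.79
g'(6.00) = 84.00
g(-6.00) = -180.00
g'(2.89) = 7.28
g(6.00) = 108.00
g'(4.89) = 49.96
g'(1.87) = -5.25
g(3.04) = -17.63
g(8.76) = 490.36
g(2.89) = -18.89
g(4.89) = 34.34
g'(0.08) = -12.14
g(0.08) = -0.97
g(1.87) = -19.40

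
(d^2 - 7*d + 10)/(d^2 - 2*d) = (d - 5)/d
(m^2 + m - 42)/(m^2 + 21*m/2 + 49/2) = 2*(m - 6)/(2*m + 7)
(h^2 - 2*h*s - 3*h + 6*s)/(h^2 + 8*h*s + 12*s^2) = (h^2 - 2*h*s - 3*h + 6*s)/(h^2 + 8*h*s + 12*s^2)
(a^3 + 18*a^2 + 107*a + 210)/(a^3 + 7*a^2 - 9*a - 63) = (a^2 + 11*a + 30)/(a^2 - 9)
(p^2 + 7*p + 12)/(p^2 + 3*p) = (p + 4)/p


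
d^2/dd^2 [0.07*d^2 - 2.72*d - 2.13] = 0.140000000000000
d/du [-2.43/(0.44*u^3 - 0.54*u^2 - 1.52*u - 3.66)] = (3.2076*u^2 - 2.6244*u - 3.6936)/(-0.44*u^3 + 0.54*u^2 + 1.52*u + 3.66)^2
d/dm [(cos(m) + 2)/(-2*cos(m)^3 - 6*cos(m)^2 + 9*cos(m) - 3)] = 4*(-27*cos(m) - 9*cos(2*m) - cos(3*m) + 12)*sin(m)/(-12*sin(m)^2 - 15*cos(m) + cos(3*m) + 18)^2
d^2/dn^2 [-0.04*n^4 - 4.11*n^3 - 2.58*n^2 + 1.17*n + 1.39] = -0.48*n^2 - 24.66*n - 5.16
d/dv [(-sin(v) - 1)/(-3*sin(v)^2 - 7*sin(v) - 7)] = -3*(sin(v) + 2)*sin(v)*cos(v)/(3*sin(v)^2 + 7*sin(v) + 7)^2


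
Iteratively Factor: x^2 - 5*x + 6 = (x - 2)*(x - 3)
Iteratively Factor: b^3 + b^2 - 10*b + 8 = (b - 1)*(b^2 + 2*b - 8) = (b - 2)*(b - 1)*(b + 4)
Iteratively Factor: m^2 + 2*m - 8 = (m - 2)*(m + 4)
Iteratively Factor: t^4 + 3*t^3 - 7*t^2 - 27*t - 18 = (t + 3)*(t^3 - 7*t - 6) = (t + 1)*(t + 3)*(t^2 - t - 6) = (t - 3)*(t + 1)*(t + 3)*(t + 2)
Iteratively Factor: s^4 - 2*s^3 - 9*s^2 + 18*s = (s + 3)*(s^3 - 5*s^2 + 6*s) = (s - 2)*(s + 3)*(s^2 - 3*s) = (s - 3)*(s - 2)*(s + 3)*(s)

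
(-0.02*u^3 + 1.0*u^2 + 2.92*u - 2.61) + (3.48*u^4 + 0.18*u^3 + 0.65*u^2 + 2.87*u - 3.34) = 3.48*u^4 + 0.16*u^3 + 1.65*u^2 + 5.79*u - 5.95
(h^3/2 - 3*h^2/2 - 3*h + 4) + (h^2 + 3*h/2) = h^3/2 - h^2/2 - 3*h/2 + 4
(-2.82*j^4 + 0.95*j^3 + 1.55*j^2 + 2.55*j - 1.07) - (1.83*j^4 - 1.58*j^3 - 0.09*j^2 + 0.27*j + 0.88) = -4.65*j^4 + 2.53*j^3 + 1.64*j^2 + 2.28*j - 1.95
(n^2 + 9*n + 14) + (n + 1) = n^2 + 10*n + 15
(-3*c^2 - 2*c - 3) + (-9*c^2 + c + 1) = -12*c^2 - c - 2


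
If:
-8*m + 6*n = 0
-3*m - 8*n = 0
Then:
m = 0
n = 0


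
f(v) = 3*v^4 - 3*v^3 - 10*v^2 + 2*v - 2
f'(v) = 12*v^3 - 9*v^2 - 20*v + 2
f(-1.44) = -3.76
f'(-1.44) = -23.69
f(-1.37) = -5.23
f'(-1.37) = -18.35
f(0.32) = -2.45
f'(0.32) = -4.93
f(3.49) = 200.72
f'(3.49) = 332.68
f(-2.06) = 31.69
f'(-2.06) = -99.89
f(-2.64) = 123.95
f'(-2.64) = -228.72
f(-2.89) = 190.38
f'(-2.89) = -305.02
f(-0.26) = -3.13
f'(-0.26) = 6.38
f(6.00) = 2890.00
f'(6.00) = 2150.00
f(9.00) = 16702.00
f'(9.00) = 7841.00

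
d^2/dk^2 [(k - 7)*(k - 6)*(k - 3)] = 6*k - 32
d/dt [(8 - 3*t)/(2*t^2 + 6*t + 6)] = (3*t^2 - 16*t - 33)/(2*(t^4 + 6*t^3 + 15*t^2 + 18*t + 9))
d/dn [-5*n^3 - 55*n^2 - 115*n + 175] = -15*n^2 - 110*n - 115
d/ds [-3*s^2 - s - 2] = -6*s - 1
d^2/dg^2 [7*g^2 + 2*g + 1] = 14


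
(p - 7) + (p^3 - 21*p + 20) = p^3 - 20*p + 13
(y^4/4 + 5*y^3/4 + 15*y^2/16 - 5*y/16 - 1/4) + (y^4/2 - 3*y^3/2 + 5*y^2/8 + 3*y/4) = 3*y^4/4 - y^3/4 + 25*y^2/16 + 7*y/16 - 1/4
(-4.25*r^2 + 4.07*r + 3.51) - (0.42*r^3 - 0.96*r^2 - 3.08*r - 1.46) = -0.42*r^3 - 3.29*r^2 + 7.15*r + 4.97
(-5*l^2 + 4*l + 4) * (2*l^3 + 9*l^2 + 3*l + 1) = -10*l^5 - 37*l^4 + 29*l^3 + 43*l^2 + 16*l + 4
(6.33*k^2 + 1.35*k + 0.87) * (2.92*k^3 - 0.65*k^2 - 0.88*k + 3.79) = 18.4836*k^5 - 0.1725*k^4 - 3.9075*k^3 + 22.2372*k^2 + 4.3509*k + 3.2973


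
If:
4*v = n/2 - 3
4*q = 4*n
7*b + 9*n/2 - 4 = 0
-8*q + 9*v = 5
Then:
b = 643/385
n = -94/55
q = -94/55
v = -53/55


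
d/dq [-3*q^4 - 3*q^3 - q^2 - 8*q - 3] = -12*q^3 - 9*q^2 - 2*q - 8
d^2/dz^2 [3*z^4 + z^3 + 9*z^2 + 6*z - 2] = 36*z^2 + 6*z + 18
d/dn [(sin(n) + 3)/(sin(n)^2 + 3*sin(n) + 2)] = (-6*sin(n) + cos(n)^2 - 8)*cos(n)/(sin(n)^2 + 3*sin(n) + 2)^2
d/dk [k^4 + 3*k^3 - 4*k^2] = k*(4*k^2 + 9*k - 8)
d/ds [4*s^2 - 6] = 8*s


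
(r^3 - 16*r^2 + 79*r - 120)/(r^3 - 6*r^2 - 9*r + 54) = (r^2 - 13*r + 40)/(r^2 - 3*r - 18)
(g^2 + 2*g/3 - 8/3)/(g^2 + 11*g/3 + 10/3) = (3*g - 4)/(3*g + 5)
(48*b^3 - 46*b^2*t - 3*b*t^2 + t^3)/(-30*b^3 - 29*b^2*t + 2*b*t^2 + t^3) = (8*b^2 - 9*b*t + t^2)/(-5*b^2 - 4*b*t + t^2)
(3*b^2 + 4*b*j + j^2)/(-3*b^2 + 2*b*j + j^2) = (-b - j)/(b - j)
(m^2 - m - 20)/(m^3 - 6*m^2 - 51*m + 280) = (m + 4)/(m^2 - m - 56)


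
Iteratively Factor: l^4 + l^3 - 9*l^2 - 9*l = (l - 3)*(l^3 + 4*l^2 + 3*l) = l*(l - 3)*(l^2 + 4*l + 3) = l*(l - 3)*(l + 1)*(l + 3)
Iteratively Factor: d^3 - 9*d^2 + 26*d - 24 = (d - 3)*(d^2 - 6*d + 8) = (d - 4)*(d - 3)*(d - 2)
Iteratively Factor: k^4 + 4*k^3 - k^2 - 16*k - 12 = (k + 2)*(k^3 + 2*k^2 - 5*k - 6) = (k - 2)*(k + 2)*(k^2 + 4*k + 3) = (k - 2)*(k + 2)*(k + 3)*(k + 1)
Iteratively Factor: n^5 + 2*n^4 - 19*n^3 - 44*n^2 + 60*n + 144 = (n - 4)*(n^4 + 6*n^3 + 5*n^2 - 24*n - 36) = (n - 4)*(n - 2)*(n^3 + 8*n^2 + 21*n + 18) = (n - 4)*(n - 2)*(n + 3)*(n^2 + 5*n + 6) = (n - 4)*(n - 2)*(n + 3)^2*(n + 2)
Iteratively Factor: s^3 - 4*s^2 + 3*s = (s - 1)*(s^2 - 3*s) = (s - 3)*(s - 1)*(s)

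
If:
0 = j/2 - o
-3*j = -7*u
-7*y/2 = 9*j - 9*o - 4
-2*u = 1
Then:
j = -7/6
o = -7/12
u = -1/2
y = 37/14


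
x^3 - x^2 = x^2*(x - 1)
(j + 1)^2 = j^2 + 2*j + 1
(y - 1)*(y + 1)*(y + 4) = y^3 + 4*y^2 - y - 4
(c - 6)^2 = c^2 - 12*c + 36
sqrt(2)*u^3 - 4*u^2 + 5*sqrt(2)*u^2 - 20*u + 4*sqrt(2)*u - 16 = (u + 4)*(u - 2*sqrt(2))*(sqrt(2)*u + sqrt(2))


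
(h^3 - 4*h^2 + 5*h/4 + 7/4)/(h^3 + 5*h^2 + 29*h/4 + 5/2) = (2*h^2 - 9*h + 7)/(2*h^2 + 9*h + 10)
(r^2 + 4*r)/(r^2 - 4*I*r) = (r + 4)/(r - 4*I)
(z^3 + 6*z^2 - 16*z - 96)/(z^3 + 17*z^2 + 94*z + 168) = (z - 4)/(z + 7)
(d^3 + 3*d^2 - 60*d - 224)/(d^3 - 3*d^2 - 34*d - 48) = (d^2 + 11*d + 28)/(d^2 + 5*d + 6)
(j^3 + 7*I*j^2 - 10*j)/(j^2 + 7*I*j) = (j^2 + 7*I*j - 10)/(j + 7*I)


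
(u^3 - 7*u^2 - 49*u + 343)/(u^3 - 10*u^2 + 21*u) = (u^2 - 49)/(u*(u - 3))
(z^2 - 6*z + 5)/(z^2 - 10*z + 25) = (z - 1)/(z - 5)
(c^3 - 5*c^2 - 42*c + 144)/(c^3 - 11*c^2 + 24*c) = (c + 6)/c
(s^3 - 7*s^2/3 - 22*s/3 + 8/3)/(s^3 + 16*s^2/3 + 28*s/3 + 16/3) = (3*s^2 - 13*s + 4)/(3*s^2 + 10*s + 8)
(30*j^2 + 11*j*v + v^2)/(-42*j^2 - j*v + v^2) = (5*j + v)/(-7*j + v)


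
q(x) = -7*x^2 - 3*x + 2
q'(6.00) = -87.00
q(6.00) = -268.00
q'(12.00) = -171.00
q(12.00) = -1042.00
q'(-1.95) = 24.30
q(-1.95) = -18.77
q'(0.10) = -4.40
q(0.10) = 1.63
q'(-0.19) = -0.34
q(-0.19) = 2.32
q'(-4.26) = 56.64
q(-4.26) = -112.25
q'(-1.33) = 15.62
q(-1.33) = -6.39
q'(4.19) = -61.66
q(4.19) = -133.46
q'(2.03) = -31.42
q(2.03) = -32.94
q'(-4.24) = 56.36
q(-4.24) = -111.12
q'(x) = -14*x - 3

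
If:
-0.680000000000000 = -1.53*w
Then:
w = 0.44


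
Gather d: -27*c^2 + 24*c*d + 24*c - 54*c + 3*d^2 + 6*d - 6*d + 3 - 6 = -27*c^2 + 24*c*d - 30*c + 3*d^2 - 3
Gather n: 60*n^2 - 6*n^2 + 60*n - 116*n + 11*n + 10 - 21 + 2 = 54*n^2 - 45*n - 9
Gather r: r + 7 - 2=r + 5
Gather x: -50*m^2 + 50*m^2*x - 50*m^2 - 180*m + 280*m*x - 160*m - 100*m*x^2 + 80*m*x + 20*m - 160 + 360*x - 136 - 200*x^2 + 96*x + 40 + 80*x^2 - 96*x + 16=-100*m^2 - 320*m + x^2*(-100*m - 120) + x*(50*m^2 + 360*m + 360) - 240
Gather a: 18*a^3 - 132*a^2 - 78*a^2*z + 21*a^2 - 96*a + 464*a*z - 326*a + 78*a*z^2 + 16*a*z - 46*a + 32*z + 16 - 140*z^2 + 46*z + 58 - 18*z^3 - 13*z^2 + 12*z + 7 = 18*a^3 + a^2*(-78*z - 111) + a*(78*z^2 + 480*z - 468) - 18*z^3 - 153*z^2 + 90*z + 81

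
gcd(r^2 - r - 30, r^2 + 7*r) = 1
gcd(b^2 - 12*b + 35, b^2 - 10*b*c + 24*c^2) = 1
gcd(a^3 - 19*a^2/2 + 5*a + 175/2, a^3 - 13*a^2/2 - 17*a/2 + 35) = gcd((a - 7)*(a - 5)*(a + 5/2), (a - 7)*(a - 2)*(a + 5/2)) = a^2 - 9*a/2 - 35/2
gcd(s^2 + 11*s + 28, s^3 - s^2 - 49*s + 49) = s + 7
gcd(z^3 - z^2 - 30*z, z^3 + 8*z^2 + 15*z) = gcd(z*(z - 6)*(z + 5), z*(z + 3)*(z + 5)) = z^2 + 5*z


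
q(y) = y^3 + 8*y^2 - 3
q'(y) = 3*y^2 + 16*y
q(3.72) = 159.19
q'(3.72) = 101.04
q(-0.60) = -0.34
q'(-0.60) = -8.52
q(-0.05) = -2.98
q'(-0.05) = -0.79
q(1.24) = 11.21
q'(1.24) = 24.45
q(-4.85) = 71.10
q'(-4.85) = -7.03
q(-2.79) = 37.56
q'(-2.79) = -21.29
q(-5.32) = 72.85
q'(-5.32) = -0.21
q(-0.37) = -1.96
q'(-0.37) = -5.51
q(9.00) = 1374.00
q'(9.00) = 387.00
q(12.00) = 2877.00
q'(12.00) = 624.00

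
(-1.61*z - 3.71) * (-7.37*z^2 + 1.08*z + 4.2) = 11.8657*z^3 + 25.6039*z^2 - 10.7688*z - 15.582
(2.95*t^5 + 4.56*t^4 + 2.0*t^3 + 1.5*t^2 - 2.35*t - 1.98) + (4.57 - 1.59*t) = 2.95*t^5 + 4.56*t^4 + 2.0*t^3 + 1.5*t^2 - 3.94*t + 2.59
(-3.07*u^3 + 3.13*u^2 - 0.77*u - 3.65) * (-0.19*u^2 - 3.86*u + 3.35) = 0.5833*u^5 + 11.2555*u^4 - 22.22*u^3 + 14.1512*u^2 + 11.5095*u - 12.2275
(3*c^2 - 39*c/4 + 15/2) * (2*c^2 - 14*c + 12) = 6*c^4 - 123*c^3/2 + 375*c^2/2 - 222*c + 90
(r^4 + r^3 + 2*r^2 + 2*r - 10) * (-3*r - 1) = -3*r^5 - 4*r^4 - 7*r^3 - 8*r^2 + 28*r + 10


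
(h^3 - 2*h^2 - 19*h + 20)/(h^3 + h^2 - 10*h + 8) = (h - 5)/(h - 2)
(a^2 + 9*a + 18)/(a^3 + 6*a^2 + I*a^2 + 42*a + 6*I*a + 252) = (a + 3)/(a^2 + I*a + 42)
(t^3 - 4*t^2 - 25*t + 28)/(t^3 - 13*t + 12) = (t - 7)/(t - 3)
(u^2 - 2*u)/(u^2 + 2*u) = (u - 2)/(u + 2)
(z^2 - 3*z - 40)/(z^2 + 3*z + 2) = (z^2 - 3*z - 40)/(z^2 + 3*z + 2)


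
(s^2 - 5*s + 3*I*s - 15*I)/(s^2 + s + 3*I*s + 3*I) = (s - 5)/(s + 1)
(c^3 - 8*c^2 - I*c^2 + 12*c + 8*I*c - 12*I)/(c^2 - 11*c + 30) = (c^2 - c*(2 + I) + 2*I)/(c - 5)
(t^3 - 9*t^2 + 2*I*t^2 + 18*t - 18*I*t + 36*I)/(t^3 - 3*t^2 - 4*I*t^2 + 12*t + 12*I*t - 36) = (t - 6)/(t - 6*I)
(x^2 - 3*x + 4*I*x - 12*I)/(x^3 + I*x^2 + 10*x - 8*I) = (x - 3)/(x^2 - 3*I*x - 2)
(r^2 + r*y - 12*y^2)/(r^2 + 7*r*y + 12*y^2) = (r - 3*y)/(r + 3*y)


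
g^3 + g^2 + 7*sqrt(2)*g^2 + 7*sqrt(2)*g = g*(g + 1)*(g + 7*sqrt(2))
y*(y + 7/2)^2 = y^3 + 7*y^2 + 49*y/4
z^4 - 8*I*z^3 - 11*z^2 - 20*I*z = z*(z - 5*I)*(z - 4*I)*(z + I)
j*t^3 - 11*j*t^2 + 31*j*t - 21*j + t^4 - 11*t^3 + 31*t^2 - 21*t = (j + t)*(t - 7)*(t - 3)*(t - 1)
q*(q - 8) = q^2 - 8*q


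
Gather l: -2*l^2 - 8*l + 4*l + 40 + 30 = -2*l^2 - 4*l + 70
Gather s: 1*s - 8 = s - 8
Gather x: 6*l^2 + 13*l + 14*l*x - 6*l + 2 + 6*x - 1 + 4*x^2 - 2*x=6*l^2 + 7*l + 4*x^2 + x*(14*l + 4) + 1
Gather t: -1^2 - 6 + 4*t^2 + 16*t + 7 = 4*t^2 + 16*t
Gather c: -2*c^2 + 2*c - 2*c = -2*c^2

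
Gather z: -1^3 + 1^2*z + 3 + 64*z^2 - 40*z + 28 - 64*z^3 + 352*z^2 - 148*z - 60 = -64*z^3 + 416*z^2 - 187*z - 30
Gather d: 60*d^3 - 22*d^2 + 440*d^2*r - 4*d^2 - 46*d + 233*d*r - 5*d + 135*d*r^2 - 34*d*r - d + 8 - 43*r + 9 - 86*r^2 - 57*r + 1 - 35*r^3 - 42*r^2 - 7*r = 60*d^3 + d^2*(440*r - 26) + d*(135*r^2 + 199*r - 52) - 35*r^3 - 128*r^2 - 107*r + 18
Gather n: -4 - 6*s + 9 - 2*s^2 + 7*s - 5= -2*s^2 + s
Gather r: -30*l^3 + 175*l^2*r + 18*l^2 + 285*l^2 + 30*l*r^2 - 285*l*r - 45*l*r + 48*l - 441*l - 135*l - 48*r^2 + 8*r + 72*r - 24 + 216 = -30*l^3 + 303*l^2 - 528*l + r^2*(30*l - 48) + r*(175*l^2 - 330*l + 80) + 192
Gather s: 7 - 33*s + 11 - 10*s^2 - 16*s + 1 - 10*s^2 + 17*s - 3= -20*s^2 - 32*s + 16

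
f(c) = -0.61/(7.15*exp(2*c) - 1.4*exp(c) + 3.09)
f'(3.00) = 0.00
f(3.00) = 0.00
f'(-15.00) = 0.00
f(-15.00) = -0.20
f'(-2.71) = -0.00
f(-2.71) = -0.20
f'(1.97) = 0.00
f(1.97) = -0.00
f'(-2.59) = -0.00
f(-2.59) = -0.20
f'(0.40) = 0.06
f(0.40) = -0.04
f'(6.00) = 0.00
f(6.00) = -0.00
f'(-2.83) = -0.00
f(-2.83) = -0.20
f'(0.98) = 0.02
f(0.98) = -0.01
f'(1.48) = 0.01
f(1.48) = -0.00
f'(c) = -0.61*(-14.3*exp(2*c) + 1.4*exp(c))/(7.15*exp(2*c) - 1.4*exp(c) + 3.09)^2 = (8.723*exp(c) - 0.854)*exp(c)/(7.15*exp(2*c) - 1.4*exp(c) + 3.09)^2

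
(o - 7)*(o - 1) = o^2 - 8*o + 7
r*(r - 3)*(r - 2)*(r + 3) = r^4 - 2*r^3 - 9*r^2 + 18*r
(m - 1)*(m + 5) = m^2 + 4*m - 5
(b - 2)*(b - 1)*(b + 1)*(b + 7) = b^4 + 5*b^3 - 15*b^2 - 5*b + 14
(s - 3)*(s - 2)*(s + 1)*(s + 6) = s^4 + 2*s^3 - 23*s^2 + 12*s + 36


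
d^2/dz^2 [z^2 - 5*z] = 2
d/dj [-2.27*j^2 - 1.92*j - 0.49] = -4.54*j - 1.92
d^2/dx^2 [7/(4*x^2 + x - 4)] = 14*(-16*x^2 - 4*x + (8*x + 1)^2 + 16)/(4*x^2 + x - 4)^3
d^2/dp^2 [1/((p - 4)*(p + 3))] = 2*((p - 4)^2 + (p - 4)*(p + 3) + (p + 3)^2)/((p - 4)^3*(p + 3)^3)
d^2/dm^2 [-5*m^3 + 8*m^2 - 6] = 16 - 30*m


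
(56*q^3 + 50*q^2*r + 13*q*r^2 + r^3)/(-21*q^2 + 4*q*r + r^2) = (-8*q^2 - 6*q*r - r^2)/(3*q - r)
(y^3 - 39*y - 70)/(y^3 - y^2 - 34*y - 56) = (y + 5)/(y + 4)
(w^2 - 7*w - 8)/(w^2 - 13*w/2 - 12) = 2*(w + 1)/(2*w + 3)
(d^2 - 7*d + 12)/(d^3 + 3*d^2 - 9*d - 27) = (d - 4)/(d^2 + 6*d + 9)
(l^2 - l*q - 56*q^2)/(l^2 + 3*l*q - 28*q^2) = (-l + 8*q)/(-l + 4*q)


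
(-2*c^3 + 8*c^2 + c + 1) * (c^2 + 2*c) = -2*c^5 + 4*c^4 + 17*c^3 + 3*c^2 + 2*c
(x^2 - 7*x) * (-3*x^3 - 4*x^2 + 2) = -3*x^5 + 17*x^4 + 28*x^3 + 2*x^2 - 14*x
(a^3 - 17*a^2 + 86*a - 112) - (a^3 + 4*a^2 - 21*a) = -21*a^2 + 107*a - 112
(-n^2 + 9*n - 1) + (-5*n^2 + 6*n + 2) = -6*n^2 + 15*n + 1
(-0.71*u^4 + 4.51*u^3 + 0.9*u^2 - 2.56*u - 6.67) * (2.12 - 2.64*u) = 1.8744*u^5 - 13.4116*u^4 + 7.1852*u^3 + 8.6664*u^2 + 12.1816*u - 14.1404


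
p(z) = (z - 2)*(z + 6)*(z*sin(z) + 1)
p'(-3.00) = -45.28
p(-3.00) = -21.35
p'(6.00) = 252.29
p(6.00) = -32.47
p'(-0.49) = 16.11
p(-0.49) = -16.88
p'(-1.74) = 12.45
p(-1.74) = -43.26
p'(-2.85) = -40.40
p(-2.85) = -27.79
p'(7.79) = 291.25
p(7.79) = 700.56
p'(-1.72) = 13.19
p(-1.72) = -43.00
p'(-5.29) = 33.20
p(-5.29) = 17.76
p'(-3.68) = -45.41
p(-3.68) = 11.69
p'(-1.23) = 24.18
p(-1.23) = -33.27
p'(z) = (z - 2)*(z + 6)*(z*cos(z) + sin(z)) + (z - 2)*(z*sin(z) + 1) + (z + 6)*(z*sin(z) + 1)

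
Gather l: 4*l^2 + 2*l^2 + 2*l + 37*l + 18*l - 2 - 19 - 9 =6*l^2 + 57*l - 30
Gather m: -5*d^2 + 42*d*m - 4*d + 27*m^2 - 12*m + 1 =-5*d^2 - 4*d + 27*m^2 + m*(42*d - 12) + 1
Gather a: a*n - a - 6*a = a*(n - 7)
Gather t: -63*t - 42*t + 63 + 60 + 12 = 135 - 105*t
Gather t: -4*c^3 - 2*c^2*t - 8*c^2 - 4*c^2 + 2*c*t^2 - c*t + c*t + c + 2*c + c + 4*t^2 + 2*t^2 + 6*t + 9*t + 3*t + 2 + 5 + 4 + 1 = -4*c^3 - 12*c^2 + 4*c + t^2*(2*c + 6) + t*(18 - 2*c^2) + 12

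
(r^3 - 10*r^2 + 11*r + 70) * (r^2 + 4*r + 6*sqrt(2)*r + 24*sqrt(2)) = r^5 - 6*r^4 + 6*sqrt(2)*r^4 - 36*sqrt(2)*r^3 - 29*r^3 - 174*sqrt(2)*r^2 + 114*r^2 + 280*r + 684*sqrt(2)*r + 1680*sqrt(2)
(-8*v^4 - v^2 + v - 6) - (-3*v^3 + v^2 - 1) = -8*v^4 + 3*v^3 - 2*v^2 + v - 5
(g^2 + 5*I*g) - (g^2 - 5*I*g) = 10*I*g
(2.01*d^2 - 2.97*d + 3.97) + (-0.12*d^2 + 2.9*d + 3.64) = 1.89*d^2 - 0.0700000000000003*d + 7.61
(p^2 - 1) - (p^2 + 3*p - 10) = 9 - 3*p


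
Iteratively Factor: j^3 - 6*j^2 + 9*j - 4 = (j - 4)*(j^2 - 2*j + 1) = (j - 4)*(j - 1)*(j - 1)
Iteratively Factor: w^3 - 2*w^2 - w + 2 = (w - 2)*(w^2 - 1) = (w - 2)*(w + 1)*(w - 1)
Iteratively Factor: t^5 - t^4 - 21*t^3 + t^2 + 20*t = (t + 1)*(t^4 - 2*t^3 - 19*t^2 + 20*t) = (t - 5)*(t + 1)*(t^3 + 3*t^2 - 4*t) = (t - 5)*(t + 1)*(t + 4)*(t^2 - t) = t*(t - 5)*(t + 1)*(t + 4)*(t - 1)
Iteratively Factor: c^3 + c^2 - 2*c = (c)*(c^2 + c - 2) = c*(c + 2)*(c - 1)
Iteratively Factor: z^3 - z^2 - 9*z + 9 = (z + 3)*(z^2 - 4*z + 3) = (z - 1)*(z + 3)*(z - 3)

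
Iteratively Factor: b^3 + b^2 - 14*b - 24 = (b + 2)*(b^2 - b - 12) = (b + 2)*(b + 3)*(b - 4)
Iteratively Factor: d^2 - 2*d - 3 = (d + 1)*(d - 3)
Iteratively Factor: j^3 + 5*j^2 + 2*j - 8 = (j + 2)*(j^2 + 3*j - 4) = (j - 1)*(j + 2)*(j + 4)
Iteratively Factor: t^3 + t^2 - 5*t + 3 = (t - 1)*(t^2 + 2*t - 3) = (t - 1)^2*(t + 3)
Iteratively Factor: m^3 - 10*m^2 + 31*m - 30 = (m - 5)*(m^2 - 5*m + 6) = (m - 5)*(m - 3)*(m - 2)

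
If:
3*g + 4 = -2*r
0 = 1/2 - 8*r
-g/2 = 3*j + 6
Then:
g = -11/8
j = -85/48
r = 1/16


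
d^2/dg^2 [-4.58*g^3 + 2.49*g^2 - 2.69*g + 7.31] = 4.98 - 27.48*g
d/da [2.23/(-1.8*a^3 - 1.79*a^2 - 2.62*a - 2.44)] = (12.042*a^2 + 7.9834*a + 5.8426)/(1.8*a^3 + 1.79*a^2 + 2.62*a + 2.44)^2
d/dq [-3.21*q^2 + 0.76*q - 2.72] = 0.76 - 6.42*q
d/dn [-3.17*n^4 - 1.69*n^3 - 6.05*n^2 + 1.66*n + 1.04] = -12.68*n^3 - 5.07*n^2 - 12.1*n + 1.66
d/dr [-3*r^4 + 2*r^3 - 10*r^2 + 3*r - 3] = -12*r^3 + 6*r^2 - 20*r + 3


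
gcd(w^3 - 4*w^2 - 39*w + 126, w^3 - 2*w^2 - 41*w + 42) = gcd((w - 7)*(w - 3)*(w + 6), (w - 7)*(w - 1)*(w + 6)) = w^2 - w - 42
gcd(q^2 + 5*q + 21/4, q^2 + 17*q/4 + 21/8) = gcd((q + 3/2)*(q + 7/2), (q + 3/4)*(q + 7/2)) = q + 7/2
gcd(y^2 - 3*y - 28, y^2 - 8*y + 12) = 1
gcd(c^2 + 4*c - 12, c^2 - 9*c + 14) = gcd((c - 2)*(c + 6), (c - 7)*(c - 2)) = c - 2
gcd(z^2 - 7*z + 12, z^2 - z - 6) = z - 3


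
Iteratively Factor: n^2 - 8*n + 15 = (n - 3)*(n - 5)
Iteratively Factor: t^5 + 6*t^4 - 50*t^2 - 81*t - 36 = (t + 1)*(t^4 + 5*t^3 - 5*t^2 - 45*t - 36) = (t + 1)*(t + 4)*(t^3 + t^2 - 9*t - 9) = (t - 3)*(t + 1)*(t + 4)*(t^2 + 4*t + 3) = (t - 3)*(t + 1)*(t + 3)*(t + 4)*(t + 1)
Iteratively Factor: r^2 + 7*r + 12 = (r + 3)*(r + 4)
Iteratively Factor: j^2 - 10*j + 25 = (j - 5)*(j - 5)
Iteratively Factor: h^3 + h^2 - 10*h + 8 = (h - 1)*(h^2 + 2*h - 8) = (h - 1)*(h + 4)*(h - 2)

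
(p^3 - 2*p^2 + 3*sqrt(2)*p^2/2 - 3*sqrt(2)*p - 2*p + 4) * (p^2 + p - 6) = p^5 - p^4 + 3*sqrt(2)*p^4/2 - 10*p^3 - 3*sqrt(2)*p^3/2 - 12*sqrt(2)*p^2 + 14*p^2 + 16*p + 18*sqrt(2)*p - 24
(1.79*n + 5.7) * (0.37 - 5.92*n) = -10.5968*n^2 - 33.0817*n + 2.109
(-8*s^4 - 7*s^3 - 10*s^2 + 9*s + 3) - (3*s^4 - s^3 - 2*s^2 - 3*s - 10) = -11*s^4 - 6*s^3 - 8*s^2 + 12*s + 13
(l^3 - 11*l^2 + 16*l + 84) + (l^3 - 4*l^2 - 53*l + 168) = 2*l^3 - 15*l^2 - 37*l + 252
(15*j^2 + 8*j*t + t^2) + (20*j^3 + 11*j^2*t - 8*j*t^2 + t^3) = 20*j^3 + 11*j^2*t + 15*j^2 - 8*j*t^2 + 8*j*t + t^3 + t^2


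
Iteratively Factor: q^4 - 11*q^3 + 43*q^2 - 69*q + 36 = (q - 1)*(q^3 - 10*q^2 + 33*q - 36) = (q - 4)*(q - 1)*(q^2 - 6*q + 9) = (q - 4)*(q - 3)*(q - 1)*(q - 3)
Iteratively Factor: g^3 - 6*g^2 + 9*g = (g - 3)*(g^2 - 3*g) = g*(g - 3)*(g - 3)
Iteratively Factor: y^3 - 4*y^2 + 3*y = (y - 1)*(y^2 - 3*y) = y*(y - 1)*(y - 3)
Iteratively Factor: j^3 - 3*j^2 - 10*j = (j - 5)*(j^2 + 2*j) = (j - 5)*(j + 2)*(j)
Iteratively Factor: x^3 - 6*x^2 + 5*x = (x)*(x^2 - 6*x + 5) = x*(x - 5)*(x - 1)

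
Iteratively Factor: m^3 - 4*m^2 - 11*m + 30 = (m - 2)*(m^2 - 2*m - 15) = (m - 2)*(m + 3)*(m - 5)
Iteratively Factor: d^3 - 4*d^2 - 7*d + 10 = (d - 1)*(d^2 - 3*d - 10) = (d - 1)*(d + 2)*(d - 5)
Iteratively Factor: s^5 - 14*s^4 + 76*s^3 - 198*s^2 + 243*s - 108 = (s - 4)*(s^4 - 10*s^3 + 36*s^2 - 54*s + 27) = (s - 4)*(s - 1)*(s^3 - 9*s^2 + 27*s - 27) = (s - 4)*(s - 3)*(s - 1)*(s^2 - 6*s + 9) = (s - 4)*(s - 3)^2*(s - 1)*(s - 3)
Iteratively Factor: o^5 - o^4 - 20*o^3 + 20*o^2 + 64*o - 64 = (o + 4)*(o^4 - 5*o^3 + 20*o - 16) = (o - 4)*(o + 4)*(o^3 - o^2 - 4*o + 4) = (o - 4)*(o + 2)*(o + 4)*(o^2 - 3*o + 2) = (o - 4)*(o - 1)*(o + 2)*(o + 4)*(o - 2)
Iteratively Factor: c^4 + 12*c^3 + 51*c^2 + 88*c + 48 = (c + 4)*(c^3 + 8*c^2 + 19*c + 12) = (c + 4)^2*(c^2 + 4*c + 3) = (c + 3)*(c + 4)^2*(c + 1)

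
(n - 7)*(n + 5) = n^2 - 2*n - 35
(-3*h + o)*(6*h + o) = -18*h^2 + 3*h*o + o^2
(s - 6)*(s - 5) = s^2 - 11*s + 30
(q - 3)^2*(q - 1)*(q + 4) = q^4 - 3*q^3 - 13*q^2 + 51*q - 36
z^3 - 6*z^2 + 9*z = z*(z - 3)^2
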